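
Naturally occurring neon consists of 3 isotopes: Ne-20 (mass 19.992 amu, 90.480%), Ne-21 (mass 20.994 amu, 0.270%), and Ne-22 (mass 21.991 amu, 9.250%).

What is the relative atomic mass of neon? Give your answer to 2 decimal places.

The abundance-weighted mean is 0.90480 × 19.992 + 0.00270 × 20.994 + 0.09250 × 21.991
= 18.0888 + 0.0567 + 2.0342 = 20.1797 amu

20.18 amu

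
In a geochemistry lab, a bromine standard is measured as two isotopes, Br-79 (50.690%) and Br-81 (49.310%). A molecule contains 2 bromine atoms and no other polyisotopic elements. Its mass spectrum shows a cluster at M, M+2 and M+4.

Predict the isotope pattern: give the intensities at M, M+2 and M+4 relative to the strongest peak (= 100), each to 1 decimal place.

Each Br atom is independently Br-79 (p = 0.50690) or Br-81 (q = 0.49310); the cluster is the binomial expansion (p + q)^2.
P(M) = 0.50690^2 = 0.256948
P(M+2) = 2 × 0.50690^1 × 0.49310^1 = 0.499905
P(M+4) = 0.49310^2 = 0.243148
The M+2 peak is largest (0.499905); scaling to 100 gives 51.4 : 100.0 : 48.6.

51.4 : 100.0 : 48.6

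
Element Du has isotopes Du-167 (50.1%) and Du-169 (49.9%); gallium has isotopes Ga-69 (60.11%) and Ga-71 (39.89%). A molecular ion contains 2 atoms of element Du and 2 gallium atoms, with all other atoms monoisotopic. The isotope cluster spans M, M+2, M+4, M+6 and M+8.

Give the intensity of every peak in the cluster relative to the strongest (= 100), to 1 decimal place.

Element Du pattern (n=2): 0.251001 : 0.499998 : 0.249001
Gallium pattern (n=2): 0.36132121 : 0.47955758 : 0.15912121
Convolve the two distributions (both contribute in 2-u steps):
  M: 0.251001×0.36132121 = 0.090692
  M+2: 0.251001×0.47955758 + 0.499998×0.36132121 = 0.301029
  M+4: 0.251001×0.15912121 + 0.499998×0.47955758 + 0.249001×0.36132121 = 0.369687
  M+6: 0.499998×0.15912121 + 0.249001×0.47955758 = 0.198971
  M+8: 0.249001×0.15912121 = 0.039621
Scale to base peak (0.369687) = 100: 24.5 : 81.4 : 100.0 : 53.8 : 10.7

24.5 : 81.4 : 100.0 : 53.8 : 10.7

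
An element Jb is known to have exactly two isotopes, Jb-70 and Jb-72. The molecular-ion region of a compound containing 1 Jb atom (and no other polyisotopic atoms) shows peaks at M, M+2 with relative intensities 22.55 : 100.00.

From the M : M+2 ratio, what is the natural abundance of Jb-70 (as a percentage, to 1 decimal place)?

Let p = fractional abundance of Jb-70. I(M+2)/I(M) = [C(1,1)·p^0·(1−p)] / p^1 = 1·(1−p)/p = 100.00/22.55 = 4.4346
(1−p)/p = 4.4346/1 = 4.4346  ⇒  p = 1/(1 + 4.4346) = 0.1840
Jb-70: 18.4%, Jb-72: 81.6%.

18.4%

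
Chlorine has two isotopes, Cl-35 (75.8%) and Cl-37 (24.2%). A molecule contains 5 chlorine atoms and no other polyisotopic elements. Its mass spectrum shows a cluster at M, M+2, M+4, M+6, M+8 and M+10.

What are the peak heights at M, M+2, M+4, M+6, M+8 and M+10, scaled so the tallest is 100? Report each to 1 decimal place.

62.6 : 100.0 : 63.9 : 20.4 : 3.3 : 0.2

Each Cl atom is independently Cl-35 (p = 0.758) or Cl-37 (q = 0.242); the cluster is the binomial expansion (p + q)^5.
P(M) = 0.758^5 = 0.250234
P(M+2) = 5 × 0.758^4 × 0.242^1 = 0.399450
P(M+4) = 10 × 0.758^3 × 0.242^2 = 0.255058
P(M+6) = 10 × 0.758^2 × 0.242^3 = 0.081430
P(M+8) = 5 × 0.758^1 × 0.242^4 = 0.012999
P(M+10) = 0.242^5 = 0.000830
The M+2 peak is largest (0.399450); scaling to 100 gives 62.6 : 100.0 : 63.9 : 20.4 : 3.3 : 0.2.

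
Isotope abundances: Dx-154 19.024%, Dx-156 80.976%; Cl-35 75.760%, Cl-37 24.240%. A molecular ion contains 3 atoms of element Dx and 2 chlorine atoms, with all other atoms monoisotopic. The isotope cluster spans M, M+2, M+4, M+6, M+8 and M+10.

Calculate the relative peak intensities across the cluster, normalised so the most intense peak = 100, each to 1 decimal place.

Element Dx pattern (n=3): 0.00688502 : 0.0879187 : 0.37422753 : 0.53096875
Chlorine pattern (n=2): 0.57395776 : 0.36728448 : 0.05875776
Convolve the two distributions (both contribute in 2-u steps):
  M: 0.00688502×0.57395776 = 0.003952
  M+2: 0.00688502×0.36728448 + 0.0879187×0.57395776 = 0.052990
  M+4: 0.00688502×0.05875776 + 0.0879187×0.36728448 + 0.37422753×0.57395776 = 0.247487
  M+6: 0.0879187×0.05875776 + 0.37422753×0.36728448 + 0.53096875×0.57395776 = 0.447368
  M+8: 0.37422753×0.05875776 + 0.53096875×0.36728448 = 0.217005
  M+10: 0.53096875×0.05875776 = 0.031199
Scale to base peak (0.447368) = 100: 0.9 : 11.8 : 55.3 : 100.0 : 48.5 : 7.0

0.9 : 11.8 : 55.3 : 100.0 : 48.5 : 7.0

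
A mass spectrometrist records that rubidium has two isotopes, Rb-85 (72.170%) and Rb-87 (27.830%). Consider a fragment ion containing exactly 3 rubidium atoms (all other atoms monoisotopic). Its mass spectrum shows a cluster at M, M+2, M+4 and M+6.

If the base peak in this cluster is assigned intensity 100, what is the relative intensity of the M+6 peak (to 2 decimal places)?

4.96

(0.72170 + 0.27830)^3 gives M 0.3759, M+2 0.4349, M+4 0.1677, M+6 0.0216; the largest is M+2.
P(M+2) = C(3,1) × 0.72170^2 × 0.27830^1 = 3 × 0.52085089 × 0.2783 = 0.434858 (base)
P(M+6) = C(3,3) × 0.72170^0 × 0.27830^3 = 1 × 1.0000 × 0.02155458 = 0.021555
Relative intensity = 0.021555 / 0.434858 × 100 = 4.96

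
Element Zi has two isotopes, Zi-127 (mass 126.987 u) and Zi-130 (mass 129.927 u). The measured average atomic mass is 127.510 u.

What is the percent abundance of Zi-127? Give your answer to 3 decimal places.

Writing the weighted mean with unknown fraction x of Zi-127:
126.987·x + 129.927·(1 − x) = 127.510
(126.987 − 129.927)·x = 127.510 − 129.927
x = -2.417 / -2.940 = 0.82211 → 82.211% Zi-127, 17.789% Zi-130.

82.211%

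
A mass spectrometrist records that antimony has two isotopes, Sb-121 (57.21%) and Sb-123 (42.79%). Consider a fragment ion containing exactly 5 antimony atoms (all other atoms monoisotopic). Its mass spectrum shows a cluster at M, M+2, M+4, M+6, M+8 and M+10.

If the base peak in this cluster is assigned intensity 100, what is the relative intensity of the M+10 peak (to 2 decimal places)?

4.18

Binomial terms of (0.5721 + 0.4279)^5: M 0.0613, M+2 0.2292, M+4 0.3428, M+6 0.2564, M+8 0.0959, M+10 0.0143 → M+4 is the base peak.
P(M+4) = C(5,2) × 0.5721^3 × 0.4279^2 = 10 × 0.18724742 × 0.18309841 = 0.342847 (base)
P(M+10) = C(5,5) × 0.5721^0 × 0.4279^5 = 1 × 1.0000 × 0.01434536 = 0.014345
Relative intensity = 0.014345 / 0.342847 × 100 = 4.18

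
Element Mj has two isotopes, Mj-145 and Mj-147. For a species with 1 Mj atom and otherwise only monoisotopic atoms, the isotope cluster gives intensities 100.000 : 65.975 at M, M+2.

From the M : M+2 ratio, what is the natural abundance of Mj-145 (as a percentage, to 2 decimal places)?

Write p for the Mj-145 fraction. I(M+2)/I(M) = [C(1,1)·p^0·(1−p)] / p^1 = 1·(1−p)/p = 65.975/100.000 = 0.6597
(1−p)/p = 0.6597/1 = 0.6597  ⇒  p = 1/(1 + 0.6597) = 0.6025
Mj-145: 60.25%, Mj-147: 39.75%.

60.25%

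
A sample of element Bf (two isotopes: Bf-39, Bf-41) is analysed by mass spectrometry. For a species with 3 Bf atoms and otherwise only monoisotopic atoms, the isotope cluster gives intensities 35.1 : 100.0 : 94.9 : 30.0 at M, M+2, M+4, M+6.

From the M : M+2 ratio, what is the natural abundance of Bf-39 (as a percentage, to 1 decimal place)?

Let p = fractional abundance of Bf-39. I(M+2)/I(M) = [C(3,1)·p^2·(1−p)] / p^3 = 3·(1−p)/p = 100.0/35.1 = 2.8490
(1−p)/p = 2.8490/3 = 0.9497  ⇒  p = 1/(1 + 0.9497) = 0.5129
Bf-39: 51.3%, Bf-41: 48.7%.

51.3%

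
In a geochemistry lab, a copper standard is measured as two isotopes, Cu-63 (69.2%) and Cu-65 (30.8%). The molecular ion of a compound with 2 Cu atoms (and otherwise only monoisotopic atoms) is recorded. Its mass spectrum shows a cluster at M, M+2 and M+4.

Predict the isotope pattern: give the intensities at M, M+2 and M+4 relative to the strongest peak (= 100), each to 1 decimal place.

100.0 : 89.0 : 19.8

The 2 Cu atoms are independent, so intensities follow the terms of (0.692 + 0.308)^2.
P(M) = 0.692^2 = 0.478864
P(M+2) = 2 × 0.692^1 × 0.308^1 = 0.426272
P(M+4) = 0.308^2 = 0.094864
The M peak is largest (0.478864); scaling to 100 gives 100.0 : 89.0 : 19.8.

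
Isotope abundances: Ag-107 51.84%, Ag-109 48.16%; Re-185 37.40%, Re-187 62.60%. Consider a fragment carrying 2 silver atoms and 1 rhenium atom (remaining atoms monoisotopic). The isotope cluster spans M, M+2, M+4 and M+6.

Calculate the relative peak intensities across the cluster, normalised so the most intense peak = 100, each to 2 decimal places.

25.17 : 88.90 : 100.00 : 36.36

Silver pattern (n=2): 0.26873856 : 0.49932288 : 0.23193856
Rhenium pattern (n=1): 0.3740 : 0.6260
Convolve the two distributions (both contribute in 2-u steps):
  M: 0.26873856×0.3740 = 0.100508
  M+2: 0.26873856×0.6260 + 0.49932288×0.3740 = 0.354977
  M+4: 0.49932288×0.6260 + 0.23193856×0.3740 = 0.399321
  M+6: 0.23193856×0.6260 = 0.145194
Scale to base peak (0.399321) = 100: 25.17 : 88.90 : 100.00 : 36.36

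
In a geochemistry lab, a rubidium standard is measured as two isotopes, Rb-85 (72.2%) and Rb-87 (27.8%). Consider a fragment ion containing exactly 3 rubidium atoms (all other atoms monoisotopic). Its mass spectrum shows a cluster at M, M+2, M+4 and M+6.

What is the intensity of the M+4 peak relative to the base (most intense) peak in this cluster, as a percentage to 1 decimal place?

38.5%

Term probabilities: M 0.3764, M+2 0.4348, M+4 0.1674, M+6 0.0215. Base peak = M+2.
P(M+2) = C(3,1) × 0.722^2 × 0.278^1 = 3 × 0.521284 × 0.2780 = 0.434751 (base)
P(M+4) = C(3,2) × 0.722^1 × 0.278^2 = 3 × 0.7220 × 0.077284 = 0.167397
Relative intensity = 0.167397 / 0.434751 × 100 = 38.5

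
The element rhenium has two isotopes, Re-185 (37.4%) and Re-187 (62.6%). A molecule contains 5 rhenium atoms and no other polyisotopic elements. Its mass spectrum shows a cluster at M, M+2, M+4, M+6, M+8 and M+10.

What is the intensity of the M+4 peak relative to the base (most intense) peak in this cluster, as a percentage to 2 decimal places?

Binomial terms of (0.374 + 0.626)^5: M 0.0073, M+2 0.0612, M+4 0.2050, M+6 0.3431, M+8 0.2872, M+10 0.0961 → M+6 is the base peak.
P(M+6) = C(5,3) × 0.374^2 × 0.626^3 = 10 × 0.139876 × 0.24531438 = 0.343136 (base)
P(M+4) = C(5,2) × 0.374^3 × 0.626^2 = 10 × 0.05231362 × 0.391876 = 0.205005
Relative intensity = 0.205005 / 0.343136 × 100 = 59.74

59.74%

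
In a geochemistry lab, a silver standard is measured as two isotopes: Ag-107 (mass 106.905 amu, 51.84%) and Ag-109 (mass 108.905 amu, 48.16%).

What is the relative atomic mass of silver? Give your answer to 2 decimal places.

107.87 amu

Average mass = Σ (abundance × isotope mass) = 0.5184 × 106.905 + 0.4816 × 108.905
= 55.4196 + 52.4486 = 107.8682 amu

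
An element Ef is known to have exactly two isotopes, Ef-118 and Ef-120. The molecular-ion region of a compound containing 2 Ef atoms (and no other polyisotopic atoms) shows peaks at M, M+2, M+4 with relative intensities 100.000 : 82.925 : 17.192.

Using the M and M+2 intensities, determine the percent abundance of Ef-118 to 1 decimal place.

70.7%

Write p for the Ef-118 fraction. I(M+2)/I(M) = [C(2,1)·p^1·(1−p)] / p^2 = 2·(1−p)/p = 82.925/100.000 = 0.8292
(1−p)/p = 0.8292/2 = 0.4146  ⇒  p = 1/(1 + 0.4146) = 0.7069
Ef-118: 70.7%, Ef-120: 29.3%.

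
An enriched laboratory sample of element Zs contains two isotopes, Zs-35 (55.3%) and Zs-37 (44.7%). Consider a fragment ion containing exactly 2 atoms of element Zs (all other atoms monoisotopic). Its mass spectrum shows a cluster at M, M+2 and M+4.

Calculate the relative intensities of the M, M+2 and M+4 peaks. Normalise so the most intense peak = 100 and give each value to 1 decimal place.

61.9 : 100.0 : 40.4

Each Zs atom is independently Zs-35 (p = 0.553) or Zs-37 (q = 0.447); the cluster is the binomial expansion (p + q)^2.
P(M) = 0.553^2 = 0.305809
P(M+2) = 2 × 0.553^1 × 0.447^1 = 0.494382
P(M+4) = 0.447^2 = 0.199809
The M+2 peak is largest (0.494382); scaling to 100 gives 61.9 : 100.0 : 40.4.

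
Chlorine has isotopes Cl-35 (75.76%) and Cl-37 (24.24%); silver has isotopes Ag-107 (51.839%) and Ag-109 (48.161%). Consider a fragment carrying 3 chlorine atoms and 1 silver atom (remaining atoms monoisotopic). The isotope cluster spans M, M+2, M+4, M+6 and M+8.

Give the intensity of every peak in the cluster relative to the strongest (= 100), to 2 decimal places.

Chlorine pattern (n=3): 0.4348304 : 0.41738208 : 0.13354464 : 0.01424288
Silver pattern (n=1): 0.51839 : 0.48161
Convolve the two distributions (both contribute in 2-u steps):
  M: 0.4348304×0.51839 = 0.225412
  M+2: 0.4348304×0.48161 + 0.41738208×0.51839 = 0.425785
  M+4: 0.41738208×0.48161 + 0.13354464×0.51839 = 0.270244
  M+6: 0.13354464×0.48161 + 0.01424288×0.51839 = 0.071700
  M+8: 0.01424288×0.48161 = 0.006860
Scale to base peak (0.425785) = 100: 52.94 : 100.00 : 63.47 : 16.84 : 1.61

52.94 : 100.00 : 63.47 : 16.84 : 1.61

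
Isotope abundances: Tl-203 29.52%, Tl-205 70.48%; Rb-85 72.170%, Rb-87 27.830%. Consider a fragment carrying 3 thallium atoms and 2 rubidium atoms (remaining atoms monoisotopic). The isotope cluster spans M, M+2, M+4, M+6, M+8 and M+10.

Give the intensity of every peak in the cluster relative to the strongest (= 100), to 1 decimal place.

3.6 : 28.5 : 81.7 : 100.0 : 46.8 : 7.3

Thallium pattern (n=3): 0.02572463 : 0.18425524 : 0.43991564 : 0.35010449
Rubidium pattern (n=2): 0.52085089 : 0.40169822 : 0.07745089
Convolve the two distributions (both contribute in 2-u steps):
  M: 0.02572463×0.52085089 = 0.013399
  M+2: 0.02572463×0.40169822 + 0.18425524×0.52085089 = 0.106303
  M+4: 0.02572463×0.07745089 + 0.18425524×0.40169822 + 0.43991564×0.52085089 = 0.305138
  M+6: 0.18425524×0.07745089 + 0.43991564×0.40169822 + 0.35010449×0.52085089 = 0.373336
  M+8: 0.43991564×0.07745089 + 0.35010449×0.40169822 = 0.174708
  M+10: 0.35010449×0.07745089 = 0.027116
Scale to base peak (0.373336) = 100: 3.6 : 28.5 : 81.7 : 100.0 : 46.8 : 7.3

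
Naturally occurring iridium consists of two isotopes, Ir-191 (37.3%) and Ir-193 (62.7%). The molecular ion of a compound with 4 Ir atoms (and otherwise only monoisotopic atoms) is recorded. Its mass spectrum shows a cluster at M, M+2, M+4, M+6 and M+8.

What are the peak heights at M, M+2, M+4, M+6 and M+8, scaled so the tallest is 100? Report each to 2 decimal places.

Each Ir atom is independently Ir-191 (p = 0.373) or Ir-193 (q = 0.627); the cluster is the binomial expansion (p + q)^4.
P(M) = 0.373^4 = 0.019357
P(M+2) = 4 × 0.373^3 × 0.627^1 = 0.130153
P(M+4) = 6 × 0.373^2 × 0.627^2 = 0.328174
P(M+6) = 4 × 0.373^1 × 0.627^3 = 0.367766
P(M+8) = 0.627^4 = 0.154550
The M+6 peak is largest (0.367766); scaling to 100 gives 5.26 : 35.39 : 89.23 : 100.00 : 42.02.

5.26 : 35.39 : 89.23 : 100.00 : 42.02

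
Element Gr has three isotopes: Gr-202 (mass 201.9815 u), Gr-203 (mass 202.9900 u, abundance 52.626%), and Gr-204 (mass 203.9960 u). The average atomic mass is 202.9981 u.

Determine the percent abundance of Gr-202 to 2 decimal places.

The remaining 47.374% is split between Gr-202 (fraction x) and Gr-204 (fraction 0.47374 − x).
Substituting: 201.9815x + 203.9960(0.47374 − x) = 96.1725826
(201.9815 − 203.9960)x = -0.46848244  ⇒  x = 0.23256, y = 0.24118
Gr-202: 23.26%, Gr-204: 24.12%.

23.26%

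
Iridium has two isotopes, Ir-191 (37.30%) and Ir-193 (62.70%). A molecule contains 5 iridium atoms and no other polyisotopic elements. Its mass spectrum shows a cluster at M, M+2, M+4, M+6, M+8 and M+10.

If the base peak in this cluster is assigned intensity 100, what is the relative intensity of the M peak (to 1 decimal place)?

Binomial terms of (0.3730 + 0.6270)^5: M 0.0072, M+2 0.0607, M+4 0.2040, M+6 0.3429, M+8 0.2882, M+10 0.0969 → M+6 is the base peak.
P(M+6) = C(5,3) × 0.3730^2 × 0.6270^3 = 10 × 0.139129 × 0.24649188 = 0.342942 (base)
P(M) = C(5,0) × 0.3730^5 × 0.6270^0 = 1 × 0.00722012 × 1.0000 = 0.007220
Relative intensity = 0.007220 / 0.342942 × 100 = 2.1

2.1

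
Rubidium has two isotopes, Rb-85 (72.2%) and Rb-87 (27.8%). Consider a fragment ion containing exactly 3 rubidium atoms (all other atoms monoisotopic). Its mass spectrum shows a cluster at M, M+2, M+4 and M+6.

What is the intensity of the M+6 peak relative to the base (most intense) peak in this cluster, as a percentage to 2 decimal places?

4.94%

Binomial terms of (0.722 + 0.278)^3: M 0.3764, M+2 0.4348, M+4 0.1674, M+6 0.0215 → M+2 is the base peak.
P(M+2) = C(3,1) × 0.722^2 × 0.278^1 = 3 × 0.521284 × 0.2780 = 0.434751 (base)
P(M+6) = C(3,3) × 0.722^0 × 0.278^3 = 1 × 1.0000 × 0.02148495 = 0.021485
Relative intensity = 0.021485 / 0.434751 × 100 = 4.94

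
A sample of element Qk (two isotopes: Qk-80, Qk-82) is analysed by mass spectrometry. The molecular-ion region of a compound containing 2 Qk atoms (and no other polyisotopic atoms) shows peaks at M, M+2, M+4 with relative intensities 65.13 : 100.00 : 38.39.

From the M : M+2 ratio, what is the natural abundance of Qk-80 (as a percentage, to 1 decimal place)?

Write p for the Qk-80 fraction. I(M+2)/I(M) = [C(2,1)·p^1·(1−p)] / p^2 = 2·(1−p)/p = 100.00/65.13 = 1.5354
(1−p)/p = 1.5354/2 = 0.7677  ⇒  p = 1/(1 + 0.7677) = 0.5657
Qk-80: 56.6%, Qk-82: 43.4%.

56.6%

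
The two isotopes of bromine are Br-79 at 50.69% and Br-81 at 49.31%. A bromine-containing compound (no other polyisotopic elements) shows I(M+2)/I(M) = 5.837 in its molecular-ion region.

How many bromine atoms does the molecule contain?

6

With n Br atoms, P(M+2)/P(M) = C(n,1)·p^(n−1)q / p^n = n·q/p = n · 0.4931/0.5069.
n = 5.837 × 0.5069/0.4931 = 6.00 ≈ 6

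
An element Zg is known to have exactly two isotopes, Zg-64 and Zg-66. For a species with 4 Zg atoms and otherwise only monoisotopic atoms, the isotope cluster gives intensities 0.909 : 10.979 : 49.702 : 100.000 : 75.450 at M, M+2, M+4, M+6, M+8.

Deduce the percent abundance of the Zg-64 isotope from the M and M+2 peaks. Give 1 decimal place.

24.9%

Write p for the Zg-64 fraction. I(M+2)/I(M) = [C(4,1)·p^3·(1−p)] / p^4 = 4·(1−p)/p = 10.979/0.909 = 12.0781
(1−p)/p = 12.0781/4 = 3.0195  ⇒  p = 1/(1 + 3.0195) = 0.2488
Zg-64: 24.9%, Zg-66: 75.1%.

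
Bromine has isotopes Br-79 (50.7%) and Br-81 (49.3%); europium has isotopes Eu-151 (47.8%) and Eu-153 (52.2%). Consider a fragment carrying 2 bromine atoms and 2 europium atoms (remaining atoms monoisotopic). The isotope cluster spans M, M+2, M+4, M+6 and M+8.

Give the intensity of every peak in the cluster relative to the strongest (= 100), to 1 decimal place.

15.7 : 64.7 : 100.0 : 68.7 : 17.7

Bromine pattern (n=2): 0.257049 : 0.499902 : 0.243049
Europium pattern (n=2): 0.228484 : 0.499032 : 0.272484
Convolve the two distributions (both contribute in 2-u steps):
  M: 0.257049×0.228484 = 0.058732
  M+2: 0.257049×0.499032 + 0.499902×0.228484 = 0.242495
  M+4: 0.257049×0.272484 + 0.499902×0.499032 + 0.243049×0.228484 = 0.375042
  M+6: 0.499902×0.272484 + 0.243049×0.499032 = 0.257505
  M+8: 0.243049×0.272484 = 0.066227
Scale to base peak (0.375042) = 100: 15.7 : 64.7 : 100.0 : 68.7 : 17.7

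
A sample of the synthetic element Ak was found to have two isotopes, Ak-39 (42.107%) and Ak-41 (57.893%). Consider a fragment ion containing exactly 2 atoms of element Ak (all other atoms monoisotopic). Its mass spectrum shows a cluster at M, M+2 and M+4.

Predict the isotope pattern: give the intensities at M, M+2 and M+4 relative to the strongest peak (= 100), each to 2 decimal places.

36.37 : 100.00 : 68.75

Expanding (0.42107 + 0.57893)^2:
P(M) = 0.42107^2 = 0.177300
P(M+2) = 2 × 0.42107^1 × 0.57893^1 = 0.487540
P(M+4) = 0.57893^2 = 0.335160
The M+2 peak is largest (0.487540); scaling to 100 gives 36.37 : 100.00 : 68.75.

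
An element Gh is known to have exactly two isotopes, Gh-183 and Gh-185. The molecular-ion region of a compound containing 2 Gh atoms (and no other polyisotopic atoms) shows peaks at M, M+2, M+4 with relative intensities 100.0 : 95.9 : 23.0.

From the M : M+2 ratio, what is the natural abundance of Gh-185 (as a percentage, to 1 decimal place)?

32.4%

Let p = fractional abundance of Gh-183. I(M+2)/I(M) = [C(2,1)·p^1·(1−p)] / p^2 = 2·(1−p)/p = 95.9/100.0 = 0.9590
(1−p)/p = 0.9590/2 = 0.4795  ⇒  p = 1/(1 + 0.4795) = 0.6759
Gh-183: 67.6%, Gh-185: 32.4%.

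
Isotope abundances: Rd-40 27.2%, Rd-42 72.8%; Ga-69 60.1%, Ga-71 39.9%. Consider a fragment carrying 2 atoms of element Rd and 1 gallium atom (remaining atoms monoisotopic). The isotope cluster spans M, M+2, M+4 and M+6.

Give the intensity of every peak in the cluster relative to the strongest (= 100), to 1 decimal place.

9.3 : 56.1 : 100.0 : 44.4

Element Rd pattern (n=2): 0.073984 : 0.396032 : 0.529984
Gallium pattern (n=1): 0.6010 : 0.3990
Convolve the two distributions (both contribute in 2-u steps):
  M: 0.073984×0.6010 = 0.044464
  M+2: 0.073984×0.3990 + 0.396032×0.6010 = 0.267535
  M+4: 0.396032×0.3990 + 0.529984×0.6010 = 0.476537
  M+6: 0.529984×0.3990 = 0.211464
Scale to base peak (0.476537) = 100: 9.3 : 56.1 : 100.0 : 44.4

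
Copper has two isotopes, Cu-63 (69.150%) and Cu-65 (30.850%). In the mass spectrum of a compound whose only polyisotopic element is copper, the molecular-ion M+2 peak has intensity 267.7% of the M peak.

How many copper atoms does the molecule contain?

6

The M+2/M ratio from n Cu atoms is n · q/p = n · 0.30850/0.69150.
n = 2.677 × 0.69150/0.30850 = 6.00 ≈ 6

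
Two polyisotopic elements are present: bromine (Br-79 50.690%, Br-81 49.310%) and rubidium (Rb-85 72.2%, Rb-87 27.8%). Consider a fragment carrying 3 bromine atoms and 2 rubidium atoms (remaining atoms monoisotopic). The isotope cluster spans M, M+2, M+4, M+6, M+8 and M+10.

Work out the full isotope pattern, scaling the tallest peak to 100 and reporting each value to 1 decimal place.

19.1 : 70.5 : 100.0 : 67.6 : 21.6 : 2.6

Bromine pattern (n=3): 0.13024674 : 0.3801026 : 0.36975457 : 0.11989609
Rubidium pattern (n=2): 0.521284 : 0.401432 : 0.077284
Convolve the two distributions (both contribute in 2-u steps):
  M: 0.13024674×0.521284 = 0.067896
  M+2: 0.13024674×0.401432 + 0.3801026×0.521284 = 0.250427
  M+4: 0.13024674×0.077284 + 0.3801026×0.401432 + 0.36975457×0.521284 = 0.355398
  M+6: 0.3801026×0.077284 + 0.36975457×0.401432 + 0.11989609×0.521284 = 0.240307
  M+8: 0.36975457×0.077284 + 0.11989609×0.401432 = 0.076706
  M+10: 0.11989609×0.077284 = 0.009266
Scale to base peak (0.355398) = 100: 19.1 : 70.5 : 100.0 : 67.6 : 21.6 : 2.6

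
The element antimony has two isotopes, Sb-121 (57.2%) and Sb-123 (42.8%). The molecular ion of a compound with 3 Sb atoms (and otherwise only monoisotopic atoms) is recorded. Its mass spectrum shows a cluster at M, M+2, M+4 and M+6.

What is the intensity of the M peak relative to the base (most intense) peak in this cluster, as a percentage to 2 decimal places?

Binomial terms of (0.572 + 0.428)^3: M 0.1871, M+2 0.4201, M+4 0.3143, M+6 0.0784 → M+2 is the base peak.
P(M+2) = C(3,1) × 0.572^2 × 0.428^1 = 3 × 0.327184 × 0.4280 = 0.420104 (base)
P(M) = C(3,0) × 0.572^3 × 0.428^0 = 1 × 0.18714925 × 1.0000 = 0.187149
Relative intensity = 0.187149 / 0.420104 × 100 = 44.55

44.55%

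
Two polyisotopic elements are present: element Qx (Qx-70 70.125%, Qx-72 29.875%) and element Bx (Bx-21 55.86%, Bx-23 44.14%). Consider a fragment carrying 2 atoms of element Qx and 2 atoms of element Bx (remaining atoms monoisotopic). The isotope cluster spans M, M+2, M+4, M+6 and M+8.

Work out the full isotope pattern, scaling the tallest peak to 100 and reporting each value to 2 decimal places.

41.11 : 100.00 : 88.49 : 33.66 : 4.66

Element Qx pattern (n=2): 0.49175156 : 0.41899687 : 0.08925156
Element Bx pattern (n=2): 0.31203396 : 0.49313208 : 0.19483396
Convolve the two distributions (both contribute in 2-u steps):
  M: 0.49175156×0.31203396 = 0.153443
  M+2: 0.49175156×0.49313208 + 0.41899687×0.31203396 = 0.373240
  M+4: 0.49175156×0.19483396 + 0.41899687×0.49313208 + 0.08925156×0.31203396 = 0.330280
  M+6: 0.41899687×0.19483396 + 0.08925156×0.49313208 = 0.125648
  M+8: 0.08925156×0.19483396 = 0.017389
Scale to base peak (0.373240) = 100: 41.11 : 100.00 : 88.49 : 33.66 : 4.66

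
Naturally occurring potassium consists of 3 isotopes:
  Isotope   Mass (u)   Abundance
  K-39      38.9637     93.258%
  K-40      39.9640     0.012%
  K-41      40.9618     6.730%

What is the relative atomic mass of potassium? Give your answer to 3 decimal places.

39.098 u

Ar = Σ fᵢ·mᵢ = 0.93258 × 38.9637 + 0.00012 × 39.9640 + 0.06730 × 40.9618
= 36.33677 + 0.00480 + 2.75673 = 39.09830 u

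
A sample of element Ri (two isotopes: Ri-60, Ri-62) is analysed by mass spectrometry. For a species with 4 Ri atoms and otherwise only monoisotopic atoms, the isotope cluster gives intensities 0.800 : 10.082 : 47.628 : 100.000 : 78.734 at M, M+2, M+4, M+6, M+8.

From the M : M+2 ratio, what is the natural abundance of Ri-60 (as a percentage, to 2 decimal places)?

Let p = fractional abundance of Ri-60. I(M+2)/I(M) = [C(4,1)·p^3·(1−p)] / p^4 = 4·(1−p)/p = 10.082/0.800 = 12.6025
(1−p)/p = 12.6025/4 = 3.1506  ⇒  p = 1/(1 + 3.1506) = 0.2409
Ri-60: 24.09%, Ri-62: 75.91%.

24.09%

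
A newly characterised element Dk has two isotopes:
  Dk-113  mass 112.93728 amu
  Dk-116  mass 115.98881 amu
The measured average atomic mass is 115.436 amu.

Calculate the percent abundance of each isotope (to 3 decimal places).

Writing the weighted mean with unknown fraction x of Dk-113:
112.93728·x + 115.98881·(1 − x) = 115.436
(112.93728 − 115.98881)·x = 115.436 − 115.98881
x = -0.55281 / -3.05153 = 0.18116 → 18.116% Dk-113, 81.884% Dk-116.

Dk-113: 18.116%, Dk-116: 81.884%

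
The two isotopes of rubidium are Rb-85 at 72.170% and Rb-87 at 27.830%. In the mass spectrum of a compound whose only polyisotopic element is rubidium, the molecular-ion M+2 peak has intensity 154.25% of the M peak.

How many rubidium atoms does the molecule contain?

4

For n independent Rb atoms, I(M+2)/I(M) = n · (abundance Rb-87) / (abundance Rb-85) = n · 0.27830/0.72170.
n = 1.5425 × 0.72170/0.27830 = 4.00 ≈ 4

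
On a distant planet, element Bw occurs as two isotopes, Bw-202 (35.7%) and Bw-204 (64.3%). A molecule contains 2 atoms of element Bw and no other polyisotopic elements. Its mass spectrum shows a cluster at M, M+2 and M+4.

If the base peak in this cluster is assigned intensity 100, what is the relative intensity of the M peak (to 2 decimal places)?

27.76

Term probabilities: M 0.1274, M+2 0.4591, M+4 0.4134. Base peak = M+2.
P(M+2) = C(2,1) × 0.357^1 × 0.643^1 = 2 × 0.3570 × 0.6430 = 0.459102 (base)
P(M) = C(2,0) × 0.357^2 × 0.643^0 = 1 × 0.127449 × 1.0000 = 0.127449
Relative intensity = 0.127449 / 0.459102 × 100 = 27.76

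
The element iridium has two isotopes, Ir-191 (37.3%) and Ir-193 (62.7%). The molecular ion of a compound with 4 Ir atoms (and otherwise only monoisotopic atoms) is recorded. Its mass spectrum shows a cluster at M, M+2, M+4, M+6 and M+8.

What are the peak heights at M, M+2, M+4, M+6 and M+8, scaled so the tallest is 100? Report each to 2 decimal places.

5.26 : 35.39 : 89.23 : 100.00 : 42.02

Each Ir atom is independently Ir-191 (p = 0.373) or Ir-193 (q = 0.627); the cluster is the binomial expansion (p + q)^4.
P(M) = 0.373^4 = 0.019357
P(M+2) = 4 × 0.373^3 × 0.627^1 = 0.130153
P(M+4) = 6 × 0.373^2 × 0.627^2 = 0.328174
P(M+6) = 4 × 0.373^1 × 0.627^3 = 0.367766
P(M+8) = 0.627^4 = 0.154550
The M+6 peak is largest (0.367766); scaling to 100 gives 5.26 : 35.39 : 89.23 : 100.00 : 42.02.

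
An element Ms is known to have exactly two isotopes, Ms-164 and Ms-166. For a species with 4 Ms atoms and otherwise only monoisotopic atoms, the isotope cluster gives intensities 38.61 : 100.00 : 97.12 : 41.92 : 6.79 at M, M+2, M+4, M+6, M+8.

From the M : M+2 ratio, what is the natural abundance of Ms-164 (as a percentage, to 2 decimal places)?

60.70%

Let p = fractional abundance of Ms-164. I(M+2)/I(M) = [C(4,1)·p^3·(1−p)] / p^4 = 4·(1−p)/p = 100.00/38.61 = 2.5900
(1−p)/p = 2.5900/4 = 0.6475  ⇒  p = 1/(1 + 0.6475) = 0.6070
Ms-164: 60.70%, Ms-166: 39.30%.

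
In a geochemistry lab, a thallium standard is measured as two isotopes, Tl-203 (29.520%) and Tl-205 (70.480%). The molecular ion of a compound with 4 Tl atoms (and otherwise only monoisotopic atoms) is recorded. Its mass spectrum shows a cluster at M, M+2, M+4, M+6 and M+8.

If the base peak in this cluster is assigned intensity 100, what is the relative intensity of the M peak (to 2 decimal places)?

1.84

Binomial terms of (0.29520 + 0.70480)^4: M 0.0076, M+2 0.0725, M+4 0.2597, M+6 0.4134, M+8 0.2468 → M+6 is the base peak.
P(M+6) = C(4,3) × 0.29520^1 × 0.70480^3 = 4 × 0.2952 × 0.35010449 = 0.413403 (base)
P(M) = C(4,0) × 0.29520^4 × 0.70480^0 = 1 × 0.00759391 × 1.0000 = 0.007594
Relative intensity = 0.007594 / 0.413403 × 100 = 1.84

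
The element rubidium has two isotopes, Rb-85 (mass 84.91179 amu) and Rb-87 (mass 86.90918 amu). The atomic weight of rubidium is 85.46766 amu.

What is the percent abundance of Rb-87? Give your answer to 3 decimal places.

27.830%

Writing the weighted mean with unknown fraction x of Rb-85:
84.91179·x + 86.90918·(1 − x) = 85.46766
(84.91179 − 86.90918)·x = 85.46766 − 86.90918
x = -1.44152 / -1.99739 = 0.72170 → 72.170% Rb-85, 27.830% Rb-87.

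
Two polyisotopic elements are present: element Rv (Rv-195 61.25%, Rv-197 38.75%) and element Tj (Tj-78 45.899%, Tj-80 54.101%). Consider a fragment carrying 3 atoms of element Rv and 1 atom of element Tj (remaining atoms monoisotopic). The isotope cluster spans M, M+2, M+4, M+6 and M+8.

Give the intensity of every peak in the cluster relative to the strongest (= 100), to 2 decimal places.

29.09 : 89.49 : 100.00 : 48.53 : 8.68

Element Rv pattern (n=3): 0.2297832 : 0.43611914 : 0.27591211 : 0.05818555
Element Tj pattern (n=1): 0.45899 : 0.54101
Convolve the two distributions (both contribute in 2-u steps):
  M: 0.2297832×0.45899 = 0.105468
  M+2: 0.2297832×0.54101 + 0.43611914×0.45899 = 0.324489
  M+4: 0.43611914×0.54101 + 0.27591211×0.45899 = 0.362586
  M+6: 0.27591211×0.54101 + 0.05818555×0.45899 = 0.175978
  M+8: 0.05818555×0.54101 = 0.031479
Scale to base peak (0.362586) = 100: 29.09 : 89.49 : 100.00 : 48.53 : 8.68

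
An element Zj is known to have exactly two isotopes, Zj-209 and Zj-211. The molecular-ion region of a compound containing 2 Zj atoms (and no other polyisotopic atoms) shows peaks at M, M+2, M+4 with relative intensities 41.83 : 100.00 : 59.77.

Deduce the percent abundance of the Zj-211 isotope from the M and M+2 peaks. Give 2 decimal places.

Write p for the Zj-209 fraction. I(M+2)/I(M) = [C(2,1)·p^1·(1−p)] / p^2 = 2·(1−p)/p = 100.00/41.83 = 2.3906
(1−p)/p = 2.3906/2 = 1.1953  ⇒  p = 1/(1 + 1.1953) = 0.4555
Zj-209: 45.55%, Zj-211: 54.45%.

54.45%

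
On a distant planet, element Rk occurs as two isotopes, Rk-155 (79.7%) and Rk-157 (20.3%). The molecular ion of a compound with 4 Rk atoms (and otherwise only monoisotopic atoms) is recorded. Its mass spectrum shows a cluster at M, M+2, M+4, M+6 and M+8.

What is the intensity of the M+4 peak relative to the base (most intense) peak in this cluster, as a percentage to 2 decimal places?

38.21%

Term probabilities: M 0.4035, M+2 0.4111, M+4 0.1571, M+6 0.0267, M+8 0.0017. Base peak = M+2.
P(M+2) = C(4,1) × 0.797^3 × 0.203^1 = 4 × 0.50626157 × 0.2030 = 0.411084 (base)
P(M+4) = C(4,2) × 0.797^2 × 0.203^2 = 6 × 0.635209 × 0.041209 = 0.157058
Relative intensity = 0.157058 / 0.411084 × 100 = 38.21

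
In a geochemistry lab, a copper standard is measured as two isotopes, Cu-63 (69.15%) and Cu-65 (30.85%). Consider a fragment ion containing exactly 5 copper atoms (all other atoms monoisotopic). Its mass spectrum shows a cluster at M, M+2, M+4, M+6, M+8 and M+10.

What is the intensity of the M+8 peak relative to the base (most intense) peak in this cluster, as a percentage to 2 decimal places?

8.88%

Binomial terms of (0.6915 + 0.3085)^5: M 0.1581, M+2 0.3527, M+4 0.3147, M+6 0.1404, M+8 0.0313, M+10 0.0028 → M+2 is the base peak.
P(M+2) = C(5,1) × 0.6915^4 × 0.3085^1 = 5 × 0.2286487 × 0.3085 = 0.352691 (base)
P(M+8) = C(5,4) × 0.6915^1 × 0.3085^4 = 5 × 0.6915 × 0.00905776 = 0.031317
Relative intensity = 0.031317 / 0.352691 × 100 = 8.88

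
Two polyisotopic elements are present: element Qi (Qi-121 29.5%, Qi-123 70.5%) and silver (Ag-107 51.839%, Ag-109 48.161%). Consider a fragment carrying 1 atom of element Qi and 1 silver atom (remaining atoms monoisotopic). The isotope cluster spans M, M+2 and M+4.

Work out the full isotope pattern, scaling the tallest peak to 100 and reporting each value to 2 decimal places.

Element Qi pattern (n=1): 0.2950 : 0.7050
Silver pattern (n=1): 0.51839 : 0.48161
Convolve the two distributions (both contribute in 2-u steps):
  M: 0.2950×0.51839 = 0.152925
  M+2: 0.2950×0.48161 + 0.7050×0.51839 = 0.507540
  M+4: 0.7050×0.48161 = 0.339535
Scale to base peak (0.507540) = 100: 30.13 : 100.00 : 66.90

30.13 : 100.00 : 66.90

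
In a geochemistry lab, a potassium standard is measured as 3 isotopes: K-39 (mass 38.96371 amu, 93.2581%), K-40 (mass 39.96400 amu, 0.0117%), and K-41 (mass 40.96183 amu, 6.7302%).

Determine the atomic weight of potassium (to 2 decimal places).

Average mass = Σ (abundance × isotope mass) = 0.932581 × 38.96371 + 0.000117 × 39.96400 + 0.067302 × 40.96183
= 36.336816 + 0.004676 + 2.756813 = 39.098305 amu

39.10 amu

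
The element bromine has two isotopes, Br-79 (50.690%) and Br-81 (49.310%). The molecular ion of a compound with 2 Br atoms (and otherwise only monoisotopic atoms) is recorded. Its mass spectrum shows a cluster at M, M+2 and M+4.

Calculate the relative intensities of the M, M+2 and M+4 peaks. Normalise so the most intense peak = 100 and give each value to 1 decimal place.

The 2 Br atoms are independent, so intensities follow the terms of (0.50690 + 0.49310)^2.
P(M) = 0.50690^2 = 0.256948
P(M+2) = 2 × 0.50690^1 × 0.49310^1 = 0.499905
P(M+4) = 0.49310^2 = 0.243148
The M+2 peak is largest (0.499905); scaling to 100 gives 51.4 : 100.0 : 48.6.

51.4 : 100.0 : 48.6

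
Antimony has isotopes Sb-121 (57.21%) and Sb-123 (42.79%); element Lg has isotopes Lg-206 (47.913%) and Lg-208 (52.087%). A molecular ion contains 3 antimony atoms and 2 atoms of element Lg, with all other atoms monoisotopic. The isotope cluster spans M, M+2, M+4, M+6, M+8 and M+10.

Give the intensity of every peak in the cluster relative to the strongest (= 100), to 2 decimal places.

Antimony pattern (n=3): 0.18724742 : 0.42015297 : 0.3142518 : 0.07834781
Element Lg pattern (n=2): 0.22956556 : 0.49912889 : 0.27130556
Convolve the two distributions (both contribute in 2-u steps):
  M: 0.18724742×0.22956556 = 0.042986
  M+2: 0.18724742×0.49912889 + 0.42015297×0.22956556 = 0.189913
  M+4: 0.18724742×0.27130556 + 0.42015297×0.49912889 + 0.3142518×0.22956556 = 0.332653
  M+6: 0.42015297×0.27130556 + 0.3142518×0.49912889 + 0.07834781×0.22956556 = 0.288828
  M+8: 0.3142518×0.27130556 + 0.07834781×0.49912889 = 0.124364
  M+10: 0.07834781×0.27130556 = 0.021256
Scale to base peak (0.332653) = 100: 12.92 : 57.09 : 100.00 : 86.83 : 37.39 : 6.39

12.92 : 57.09 : 100.00 : 86.83 : 37.39 : 6.39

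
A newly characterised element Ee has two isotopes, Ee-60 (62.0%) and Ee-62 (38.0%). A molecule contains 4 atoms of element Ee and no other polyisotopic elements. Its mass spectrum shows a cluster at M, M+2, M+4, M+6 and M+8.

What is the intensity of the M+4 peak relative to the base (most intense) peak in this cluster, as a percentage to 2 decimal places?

Term probabilities: M 0.1478, M+2 0.3623, M+4 0.3330, M+6 0.1361, M+8 0.0209. Base peak = M+2.
P(M+2) = C(4,1) × 0.620^3 × 0.380^1 = 4 × 0.238328 × 0.3800 = 0.362259 (base)
P(M+4) = C(4,2) × 0.620^2 × 0.380^2 = 6 × 0.3844 × 0.1444 = 0.333044
Relative intensity = 0.333044 / 0.362259 × 100 = 91.94

91.94%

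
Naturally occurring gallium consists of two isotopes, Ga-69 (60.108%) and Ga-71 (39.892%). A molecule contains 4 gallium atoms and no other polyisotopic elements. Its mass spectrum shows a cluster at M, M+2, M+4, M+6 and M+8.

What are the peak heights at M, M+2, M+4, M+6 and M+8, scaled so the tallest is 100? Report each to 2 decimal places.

The 4 Ga atoms are independent, so intensities follow the terms of (0.60108 + 0.39892)^4.
P(M) = 0.60108^4 = 0.130536
P(M+2) = 4 × 0.60108^3 × 0.39892^1 = 0.346531
P(M+4) = 6 × 0.60108^2 × 0.39892^2 = 0.344975
P(M+6) = 4 × 0.60108^1 × 0.39892^3 = 0.152633
P(M+8) = 0.39892^4 = 0.025325
The M+2 peak is largest (0.346531); scaling to 100 gives 37.67 : 100.00 : 99.55 : 44.05 : 7.31.

37.67 : 100.00 : 99.55 : 44.05 : 7.31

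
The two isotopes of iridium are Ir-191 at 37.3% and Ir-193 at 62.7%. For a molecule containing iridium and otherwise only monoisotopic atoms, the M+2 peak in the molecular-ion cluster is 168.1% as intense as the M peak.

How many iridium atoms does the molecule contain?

The M+2/M ratio from n Ir atoms is n · q/p = n · 0.627/0.373.
n = 1.681 × 0.373/0.627 = 1.00 ≈ 1

1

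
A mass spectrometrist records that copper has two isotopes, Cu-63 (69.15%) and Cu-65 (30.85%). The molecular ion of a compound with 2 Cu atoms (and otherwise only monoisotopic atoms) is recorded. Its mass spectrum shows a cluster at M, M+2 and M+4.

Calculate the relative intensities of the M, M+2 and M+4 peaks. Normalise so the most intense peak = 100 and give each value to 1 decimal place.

The 2 Cu atoms are independent, so intensities follow the terms of (0.6915 + 0.3085)^2.
P(M) = 0.6915^2 = 0.478172
P(M+2) = 2 × 0.6915^1 × 0.3085^1 = 0.426656
P(M+4) = 0.3085^2 = 0.095172
The M peak is largest (0.478172); scaling to 100 gives 100.0 : 89.2 : 19.9.

100.0 : 89.2 : 19.9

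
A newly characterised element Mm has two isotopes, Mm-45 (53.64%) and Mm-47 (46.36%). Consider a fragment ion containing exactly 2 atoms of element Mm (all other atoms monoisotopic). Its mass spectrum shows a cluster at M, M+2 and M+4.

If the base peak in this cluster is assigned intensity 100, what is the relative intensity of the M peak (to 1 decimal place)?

57.9

(0.5364 + 0.4636)^2 gives M 0.2877, M+2 0.4974, M+4 0.2149; the largest is M+2.
P(M+2) = C(2,1) × 0.5364^1 × 0.4636^1 = 2 × 0.5364 × 0.4636 = 0.497350 (base)
P(M) = C(2,0) × 0.5364^2 × 0.4636^0 = 1 × 0.28772496 × 1.0000 = 0.287725
Relative intensity = 0.287725 / 0.497350 × 100 = 57.9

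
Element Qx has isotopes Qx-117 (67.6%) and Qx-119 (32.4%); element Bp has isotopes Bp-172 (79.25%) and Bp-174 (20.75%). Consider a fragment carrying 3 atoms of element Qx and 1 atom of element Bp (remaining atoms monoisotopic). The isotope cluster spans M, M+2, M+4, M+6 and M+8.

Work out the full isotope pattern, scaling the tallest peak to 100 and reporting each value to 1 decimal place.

58.8 : 100.0 : 62.7 : 17.1 : 1.7

Element Qx pattern (n=3): 0.30891578 : 0.44418067 : 0.21289133 : 0.03401222
Element Bp pattern (n=1): 0.7925 : 0.2075
Convolve the two distributions (both contribute in 2-u steps):
  M: 0.30891578×0.7925 = 0.244816
  M+2: 0.30891578×0.2075 + 0.44418067×0.7925 = 0.416113
  M+4: 0.44418067×0.2075 + 0.21289133×0.7925 = 0.260884
  M+6: 0.21289133×0.2075 + 0.03401222×0.7925 = 0.071130
  M+8: 0.03401222×0.2075 = 0.007058
Scale to base peak (0.416113) = 100: 58.8 : 100.0 : 62.7 : 17.1 : 1.7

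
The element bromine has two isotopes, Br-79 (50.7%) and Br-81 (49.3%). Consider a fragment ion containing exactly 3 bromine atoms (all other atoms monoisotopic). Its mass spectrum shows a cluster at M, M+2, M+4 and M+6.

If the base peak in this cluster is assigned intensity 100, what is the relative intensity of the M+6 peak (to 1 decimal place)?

Term probabilities: M 0.1303, M+2 0.3802, M+4 0.3697, M+6 0.1198. Base peak = M+2.
P(M+2) = C(3,1) × 0.507^2 × 0.493^1 = 3 × 0.257049 × 0.4930 = 0.380175 (base)
P(M+6) = C(3,3) × 0.507^0 × 0.493^3 = 1 × 1.0000 × 0.11982316 = 0.119823
Relative intensity = 0.119823 / 0.380175 × 100 = 31.5

31.5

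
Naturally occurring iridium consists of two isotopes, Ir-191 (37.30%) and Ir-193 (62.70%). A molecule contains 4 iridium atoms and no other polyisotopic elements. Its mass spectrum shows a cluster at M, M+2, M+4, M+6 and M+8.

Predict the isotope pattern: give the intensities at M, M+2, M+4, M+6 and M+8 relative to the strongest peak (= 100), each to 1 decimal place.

5.3 : 35.4 : 89.2 : 100.0 : 42.0

Each Ir atom is independently Ir-191 (p = 0.3730) or Ir-193 (q = 0.6270); the cluster is the binomial expansion (p + q)^4.
P(M) = 0.3730^4 = 0.019357
P(M+2) = 4 × 0.3730^3 × 0.6270^1 = 0.130153
P(M+4) = 6 × 0.3730^2 × 0.6270^2 = 0.328174
P(M+6) = 4 × 0.3730^1 × 0.6270^3 = 0.367766
P(M+8) = 0.6270^4 = 0.154550
The M+6 peak is largest (0.367766); scaling to 100 gives 5.3 : 35.4 : 89.2 : 100.0 : 42.0.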